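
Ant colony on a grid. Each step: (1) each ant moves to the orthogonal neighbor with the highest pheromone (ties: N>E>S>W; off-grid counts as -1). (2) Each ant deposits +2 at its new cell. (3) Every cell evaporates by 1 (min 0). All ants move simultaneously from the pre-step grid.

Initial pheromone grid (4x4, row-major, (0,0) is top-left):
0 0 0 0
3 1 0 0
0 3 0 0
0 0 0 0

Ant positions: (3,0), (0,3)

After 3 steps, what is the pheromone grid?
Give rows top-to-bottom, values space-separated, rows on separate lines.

After step 1: ants at (2,0),(1,3)
  0 0 0 0
  2 0 0 1
  1 2 0 0
  0 0 0 0
After step 2: ants at (1,0),(0,3)
  0 0 0 1
  3 0 0 0
  0 1 0 0
  0 0 0 0
After step 3: ants at (0,0),(1,3)
  1 0 0 0
  2 0 0 1
  0 0 0 0
  0 0 0 0

1 0 0 0
2 0 0 1
0 0 0 0
0 0 0 0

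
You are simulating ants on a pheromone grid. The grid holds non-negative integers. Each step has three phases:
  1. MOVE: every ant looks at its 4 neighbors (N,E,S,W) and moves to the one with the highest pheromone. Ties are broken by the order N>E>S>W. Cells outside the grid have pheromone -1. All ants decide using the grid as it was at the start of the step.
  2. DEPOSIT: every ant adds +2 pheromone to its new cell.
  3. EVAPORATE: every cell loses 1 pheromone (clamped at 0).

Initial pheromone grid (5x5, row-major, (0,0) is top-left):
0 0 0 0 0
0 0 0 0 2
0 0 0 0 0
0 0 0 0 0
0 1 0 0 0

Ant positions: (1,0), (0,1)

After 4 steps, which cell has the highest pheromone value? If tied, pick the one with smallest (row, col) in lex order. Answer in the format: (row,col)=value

Answer: (0,3)=1

Derivation:
Step 1: ant0:(1,0)->N->(0,0) | ant1:(0,1)->E->(0,2)
  grid max=1 at (0,0)
Step 2: ant0:(0,0)->E->(0,1) | ant1:(0,2)->E->(0,3)
  grid max=1 at (0,1)
Step 3: ant0:(0,1)->E->(0,2) | ant1:(0,3)->E->(0,4)
  grid max=1 at (0,2)
Step 4: ant0:(0,2)->E->(0,3) | ant1:(0,4)->S->(1,4)
  grid max=1 at (0,3)
Final grid:
  0 0 0 1 0
  0 0 0 0 1
  0 0 0 0 0
  0 0 0 0 0
  0 0 0 0 0
Max pheromone 1 at (0,3)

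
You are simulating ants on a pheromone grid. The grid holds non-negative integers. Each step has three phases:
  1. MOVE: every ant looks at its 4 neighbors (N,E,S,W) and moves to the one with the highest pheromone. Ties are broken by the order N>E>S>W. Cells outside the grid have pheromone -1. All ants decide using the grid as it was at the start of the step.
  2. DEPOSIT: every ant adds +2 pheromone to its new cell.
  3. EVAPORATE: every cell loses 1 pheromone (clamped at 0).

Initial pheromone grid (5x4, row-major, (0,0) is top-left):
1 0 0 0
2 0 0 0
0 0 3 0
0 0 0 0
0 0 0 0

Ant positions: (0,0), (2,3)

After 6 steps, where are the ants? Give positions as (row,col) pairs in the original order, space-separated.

Step 1: ant0:(0,0)->S->(1,0) | ant1:(2,3)->W->(2,2)
  grid max=4 at (2,2)
Step 2: ant0:(1,0)->N->(0,0) | ant1:(2,2)->N->(1,2)
  grid max=3 at (2,2)
Step 3: ant0:(0,0)->S->(1,0) | ant1:(1,2)->S->(2,2)
  grid max=4 at (2,2)
Step 4: ant0:(1,0)->N->(0,0) | ant1:(2,2)->N->(1,2)
  grid max=3 at (2,2)
Step 5: ant0:(0,0)->S->(1,0) | ant1:(1,2)->S->(2,2)
  grid max=4 at (2,2)
Step 6: ant0:(1,0)->N->(0,0) | ant1:(2,2)->N->(1,2)
  grid max=3 at (2,2)

(0,0) (1,2)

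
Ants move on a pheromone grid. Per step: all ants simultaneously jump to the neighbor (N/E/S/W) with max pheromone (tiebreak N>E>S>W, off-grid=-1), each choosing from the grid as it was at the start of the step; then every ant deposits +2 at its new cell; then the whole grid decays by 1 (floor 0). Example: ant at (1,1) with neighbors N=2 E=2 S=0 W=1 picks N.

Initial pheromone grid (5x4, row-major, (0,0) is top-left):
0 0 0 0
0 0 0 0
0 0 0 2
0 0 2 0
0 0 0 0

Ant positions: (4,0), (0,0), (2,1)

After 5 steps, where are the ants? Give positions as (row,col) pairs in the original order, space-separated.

Step 1: ant0:(4,0)->N->(3,0) | ant1:(0,0)->E->(0,1) | ant2:(2,1)->N->(1,1)
  grid max=1 at (0,1)
Step 2: ant0:(3,0)->N->(2,0) | ant1:(0,1)->S->(1,1) | ant2:(1,1)->N->(0,1)
  grid max=2 at (0,1)
Step 3: ant0:(2,0)->N->(1,0) | ant1:(1,1)->N->(0,1) | ant2:(0,1)->S->(1,1)
  grid max=3 at (0,1)
Step 4: ant0:(1,0)->E->(1,1) | ant1:(0,1)->S->(1,1) | ant2:(1,1)->N->(0,1)
  grid max=6 at (1,1)
Step 5: ant0:(1,1)->N->(0,1) | ant1:(1,1)->N->(0,1) | ant2:(0,1)->S->(1,1)
  grid max=7 at (0,1)

(0,1) (0,1) (1,1)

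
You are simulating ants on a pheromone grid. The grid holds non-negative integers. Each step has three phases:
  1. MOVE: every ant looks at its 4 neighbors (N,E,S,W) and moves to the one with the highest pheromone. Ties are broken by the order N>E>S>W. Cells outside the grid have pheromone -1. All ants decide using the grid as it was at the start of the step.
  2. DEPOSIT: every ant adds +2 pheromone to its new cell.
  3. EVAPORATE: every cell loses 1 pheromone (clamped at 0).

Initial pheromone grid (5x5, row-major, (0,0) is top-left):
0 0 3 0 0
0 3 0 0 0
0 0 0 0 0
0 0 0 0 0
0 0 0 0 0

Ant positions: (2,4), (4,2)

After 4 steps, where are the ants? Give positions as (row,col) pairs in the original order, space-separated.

Step 1: ant0:(2,4)->N->(1,4) | ant1:(4,2)->N->(3,2)
  grid max=2 at (0,2)
Step 2: ant0:(1,4)->N->(0,4) | ant1:(3,2)->N->(2,2)
  grid max=1 at (0,2)
Step 3: ant0:(0,4)->S->(1,4) | ant1:(2,2)->N->(1,2)
  grid max=1 at (1,2)
Step 4: ant0:(1,4)->N->(0,4) | ant1:(1,2)->N->(0,2)
  grid max=1 at (0,2)

(0,4) (0,2)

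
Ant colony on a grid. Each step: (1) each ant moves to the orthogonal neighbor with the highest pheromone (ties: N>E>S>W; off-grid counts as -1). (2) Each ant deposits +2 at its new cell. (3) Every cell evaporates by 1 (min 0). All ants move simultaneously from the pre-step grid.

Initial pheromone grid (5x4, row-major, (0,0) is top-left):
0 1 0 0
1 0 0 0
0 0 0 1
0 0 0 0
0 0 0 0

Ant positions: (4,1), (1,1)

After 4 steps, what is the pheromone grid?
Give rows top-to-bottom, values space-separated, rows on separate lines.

After step 1: ants at (3,1),(0,1)
  0 2 0 0
  0 0 0 0
  0 0 0 0
  0 1 0 0
  0 0 0 0
After step 2: ants at (2,1),(0,2)
  0 1 1 0
  0 0 0 0
  0 1 0 0
  0 0 0 0
  0 0 0 0
After step 3: ants at (1,1),(0,1)
  0 2 0 0
  0 1 0 0
  0 0 0 0
  0 0 0 0
  0 0 0 0
After step 4: ants at (0,1),(1,1)
  0 3 0 0
  0 2 0 0
  0 0 0 0
  0 0 0 0
  0 0 0 0

0 3 0 0
0 2 0 0
0 0 0 0
0 0 0 0
0 0 0 0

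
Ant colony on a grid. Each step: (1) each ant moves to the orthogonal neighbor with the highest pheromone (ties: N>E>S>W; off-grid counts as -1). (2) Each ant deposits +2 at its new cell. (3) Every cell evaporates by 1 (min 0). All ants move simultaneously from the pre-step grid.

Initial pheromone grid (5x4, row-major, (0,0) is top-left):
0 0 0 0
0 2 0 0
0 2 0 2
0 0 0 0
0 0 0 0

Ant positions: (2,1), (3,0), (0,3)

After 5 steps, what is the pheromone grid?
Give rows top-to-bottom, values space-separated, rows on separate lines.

After step 1: ants at (1,1),(2,0),(1,3)
  0 0 0 0
  0 3 0 1
  1 1 0 1
  0 0 0 0
  0 0 0 0
After step 2: ants at (2,1),(2,1),(2,3)
  0 0 0 0
  0 2 0 0
  0 4 0 2
  0 0 0 0
  0 0 0 0
After step 3: ants at (1,1),(1,1),(1,3)
  0 0 0 0
  0 5 0 1
  0 3 0 1
  0 0 0 0
  0 0 0 0
After step 4: ants at (2,1),(2,1),(2,3)
  0 0 0 0
  0 4 0 0
  0 6 0 2
  0 0 0 0
  0 0 0 0
After step 5: ants at (1,1),(1,1),(1,3)
  0 0 0 0
  0 7 0 1
  0 5 0 1
  0 0 0 0
  0 0 0 0

0 0 0 0
0 7 0 1
0 5 0 1
0 0 0 0
0 0 0 0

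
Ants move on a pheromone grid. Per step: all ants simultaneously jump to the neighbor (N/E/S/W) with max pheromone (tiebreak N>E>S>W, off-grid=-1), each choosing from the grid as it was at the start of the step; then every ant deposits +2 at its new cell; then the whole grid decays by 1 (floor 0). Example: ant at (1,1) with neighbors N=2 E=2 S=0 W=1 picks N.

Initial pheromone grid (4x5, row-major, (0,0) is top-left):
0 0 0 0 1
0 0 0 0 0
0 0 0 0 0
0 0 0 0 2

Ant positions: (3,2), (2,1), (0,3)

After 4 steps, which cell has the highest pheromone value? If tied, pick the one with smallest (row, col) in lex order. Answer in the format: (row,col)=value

Step 1: ant0:(3,2)->N->(2,2) | ant1:(2,1)->N->(1,1) | ant2:(0,3)->E->(0,4)
  grid max=2 at (0,4)
Step 2: ant0:(2,2)->N->(1,2) | ant1:(1,1)->N->(0,1) | ant2:(0,4)->S->(1,4)
  grid max=1 at (0,1)
Step 3: ant0:(1,2)->N->(0,2) | ant1:(0,1)->E->(0,2) | ant2:(1,4)->N->(0,4)
  grid max=3 at (0,2)
Step 4: ant0:(0,2)->E->(0,3) | ant1:(0,2)->E->(0,3) | ant2:(0,4)->S->(1,4)
  grid max=3 at (0,3)
Final grid:
  0 0 2 3 1
  0 0 0 0 1
  0 0 0 0 0
  0 0 0 0 0
Max pheromone 3 at (0,3)

Answer: (0,3)=3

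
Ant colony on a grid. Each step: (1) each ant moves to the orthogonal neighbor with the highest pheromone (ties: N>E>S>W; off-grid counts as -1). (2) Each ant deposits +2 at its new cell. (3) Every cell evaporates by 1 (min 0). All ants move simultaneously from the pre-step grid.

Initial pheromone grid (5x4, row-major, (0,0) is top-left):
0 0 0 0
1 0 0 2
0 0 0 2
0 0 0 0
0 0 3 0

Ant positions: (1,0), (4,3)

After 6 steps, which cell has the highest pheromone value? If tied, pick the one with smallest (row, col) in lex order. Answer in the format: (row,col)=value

Step 1: ant0:(1,0)->N->(0,0) | ant1:(4,3)->W->(4,2)
  grid max=4 at (4,2)
Step 2: ant0:(0,0)->E->(0,1) | ant1:(4,2)->N->(3,2)
  grid max=3 at (4,2)
Step 3: ant0:(0,1)->E->(0,2) | ant1:(3,2)->S->(4,2)
  grid max=4 at (4,2)
Step 4: ant0:(0,2)->E->(0,3) | ant1:(4,2)->N->(3,2)
  grid max=3 at (4,2)
Step 5: ant0:(0,3)->S->(1,3) | ant1:(3,2)->S->(4,2)
  grid max=4 at (4,2)
Step 6: ant0:(1,3)->N->(0,3) | ant1:(4,2)->N->(3,2)
  grid max=3 at (4,2)
Final grid:
  0 0 0 1
  0 0 0 0
  0 0 0 0
  0 0 1 0
  0 0 3 0
Max pheromone 3 at (4,2)

Answer: (4,2)=3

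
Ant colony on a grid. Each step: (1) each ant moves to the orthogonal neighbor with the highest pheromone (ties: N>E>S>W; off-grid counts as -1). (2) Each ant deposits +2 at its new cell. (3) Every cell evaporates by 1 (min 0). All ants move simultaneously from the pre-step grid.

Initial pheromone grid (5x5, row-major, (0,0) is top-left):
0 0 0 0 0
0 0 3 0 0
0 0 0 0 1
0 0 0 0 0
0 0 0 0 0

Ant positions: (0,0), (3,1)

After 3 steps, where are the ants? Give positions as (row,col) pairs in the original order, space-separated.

Step 1: ant0:(0,0)->E->(0,1) | ant1:(3,1)->N->(2,1)
  grid max=2 at (1,2)
Step 2: ant0:(0,1)->E->(0,2) | ant1:(2,1)->N->(1,1)
  grid max=1 at (0,2)
Step 3: ant0:(0,2)->S->(1,2) | ant1:(1,1)->E->(1,2)
  grid max=4 at (1,2)

(1,2) (1,2)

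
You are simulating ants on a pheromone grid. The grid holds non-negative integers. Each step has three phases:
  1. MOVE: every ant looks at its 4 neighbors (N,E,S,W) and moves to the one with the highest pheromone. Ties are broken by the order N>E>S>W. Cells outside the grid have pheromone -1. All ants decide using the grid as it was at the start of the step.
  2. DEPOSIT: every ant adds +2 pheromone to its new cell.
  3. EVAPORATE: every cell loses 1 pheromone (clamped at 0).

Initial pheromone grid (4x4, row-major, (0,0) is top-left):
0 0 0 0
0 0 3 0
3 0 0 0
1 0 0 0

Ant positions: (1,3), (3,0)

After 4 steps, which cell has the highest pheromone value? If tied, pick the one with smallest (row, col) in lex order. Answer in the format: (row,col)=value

Step 1: ant0:(1,3)->W->(1,2) | ant1:(3,0)->N->(2,0)
  grid max=4 at (1,2)
Step 2: ant0:(1,2)->N->(0,2) | ant1:(2,0)->N->(1,0)
  grid max=3 at (1,2)
Step 3: ant0:(0,2)->S->(1,2) | ant1:(1,0)->S->(2,0)
  grid max=4 at (1,2)
Step 4: ant0:(1,2)->N->(0,2) | ant1:(2,0)->N->(1,0)
  grid max=3 at (1,2)
Final grid:
  0 0 1 0
  1 0 3 0
  3 0 0 0
  0 0 0 0
Max pheromone 3 at (1,2)

Answer: (1,2)=3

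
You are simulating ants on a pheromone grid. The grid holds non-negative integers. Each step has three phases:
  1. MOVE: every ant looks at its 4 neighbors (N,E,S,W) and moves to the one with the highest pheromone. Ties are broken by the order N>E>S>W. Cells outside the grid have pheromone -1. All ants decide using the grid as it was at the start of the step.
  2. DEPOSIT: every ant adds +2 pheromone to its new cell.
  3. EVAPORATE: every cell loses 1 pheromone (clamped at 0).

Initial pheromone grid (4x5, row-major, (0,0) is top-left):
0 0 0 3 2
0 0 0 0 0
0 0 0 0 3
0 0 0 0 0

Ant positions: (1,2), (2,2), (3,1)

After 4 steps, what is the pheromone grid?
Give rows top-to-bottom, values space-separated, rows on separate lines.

After step 1: ants at (0,2),(1,2),(2,1)
  0 0 1 2 1
  0 0 1 0 0
  0 1 0 0 2
  0 0 0 0 0
After step 2: ants at (0,3),(0,2),(1,1)
  0 0 2 3 0
  0 1 0 0 0
  0 0 0 0 1
  0 0 0 0 0
After step 3: ants at (0,2),(0,3),(0,1)
  0 1 3 4 0
  0 0 0 0 0
  0 0 0 0 0
  0 0 0 0 0
After step 4: ants at (0,3),(0,2),(0,2)
  0 0 6 5 0
  0 0 0 0 0
  0 0 0 0 0
  0 0 0 0 0

0 0 6 5 0
0 0 0 0 0
0 0 0 0 0
0 0 0 0 0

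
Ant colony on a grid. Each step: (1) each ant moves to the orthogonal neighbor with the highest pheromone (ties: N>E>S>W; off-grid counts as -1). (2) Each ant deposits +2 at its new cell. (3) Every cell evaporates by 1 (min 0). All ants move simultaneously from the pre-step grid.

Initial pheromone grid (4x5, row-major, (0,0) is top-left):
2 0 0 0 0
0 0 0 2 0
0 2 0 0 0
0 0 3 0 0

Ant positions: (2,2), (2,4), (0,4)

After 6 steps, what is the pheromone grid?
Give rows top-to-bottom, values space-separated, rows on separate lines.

After step 1: ants at (3,2),(1,4),(1,4)
  1 0 0 0 0
  0 0 0 1 3
  0 1 0 0 0
  0 0 4 0 0
After step 2: ants at (2,2),(1,3),(1,3)
  0 0 0 0 0
  0 0 0 4 2
  0 0 1 0 0
  0 0 3 0 0
After step 3: ants at (3,2),(1,4),(1,4)
  0 0 0 0 0
  0 0 0 3 5
  0 0 0 0 0
  0 0 4 0 0
After step 4: ants at (2,2),(1,3),(1,3)
  0 0 0 0 0
  0 0 0 6 4
  0 0 1 0 0
  0 0 3 0 0
After step 5: ants at (3,2),(1,4),(1,4)
  0 0 0 0 0
  0 0 0 5 7
  0 0 0 0 0
  0 0 4 0 0
After step 6: ants at (2,2),(1,3),(1,3)
  0 0 0 0 0
  0 0 0 8 6
  0 0 1 0 0
  0 0 3 0 0

0 0 0 0 0
0 0 0 8 6
0 0 1 0 0
0 0 3 0 0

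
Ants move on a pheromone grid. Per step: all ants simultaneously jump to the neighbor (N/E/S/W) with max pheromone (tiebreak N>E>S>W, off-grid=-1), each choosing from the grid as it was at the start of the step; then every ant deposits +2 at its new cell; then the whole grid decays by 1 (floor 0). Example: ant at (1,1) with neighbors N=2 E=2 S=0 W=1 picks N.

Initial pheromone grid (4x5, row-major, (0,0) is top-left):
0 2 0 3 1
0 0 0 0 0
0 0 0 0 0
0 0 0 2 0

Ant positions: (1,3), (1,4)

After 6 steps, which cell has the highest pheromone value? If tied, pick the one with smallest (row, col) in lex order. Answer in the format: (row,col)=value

Answer: (0,3)=9

Derivation:
Step 1: ant0:(1,3)->N->(0,3) | ant1:(1,4)->N->(0,4)
  grid max=4 at (0,3)
Step 2: ant0:(0,3)->E->(0,4) | ant1:(0,4)->W->(0,3)
  grid max=5 at (0,3)
Step 3: ant0:(0,4)->W->(0,3) | ant1:(0,3)->E->(0,4)
  grid max=6 at (0,3)
Step 4: ant0:(0,3)->E->(0,4) | ant1:(0,4)->W->(0,3)
  grid max=7 at (0,3)
Step 5: ant0:(0,4)->W->(0,3) | ant1:(0,3)->E->(0,4)
  grid max=8 at (0,3)
Step 6: ant0:(0,3)->E->(0,4) | ant1:(0,4)->W->(0,3)
  grid max=9 at (0,3)
Final grid:
  0 0 0 9 7
  0 0 0 0 0
  0 0 0 0 0
  0 0 0 0 0
Max pheromone 9 at (0,3)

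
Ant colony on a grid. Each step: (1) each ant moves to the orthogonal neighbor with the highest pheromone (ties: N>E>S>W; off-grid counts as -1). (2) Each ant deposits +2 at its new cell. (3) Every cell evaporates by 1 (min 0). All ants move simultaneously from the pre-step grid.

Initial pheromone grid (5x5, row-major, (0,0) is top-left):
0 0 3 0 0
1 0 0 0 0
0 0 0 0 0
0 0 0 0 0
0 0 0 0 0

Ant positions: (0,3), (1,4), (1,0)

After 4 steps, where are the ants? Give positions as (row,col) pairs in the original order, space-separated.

Step 1: ant0:(0,3)->W->(0,2) | ant1:(1,4)->N->(0,4) | ant2:(1,0)->N->(0,0)
  grid max=4 at (0,2)
Step 2: ant0:(0,2)->E->(0,3) | ant1:(0,4)->S->(1,4) | ant2:(0,0)->E->(0,1)
  grid max=3 at (0,2)
Step 3: ant0:(0,3)->W->(0,2) | ant1:(1,4)->N->(0,4) | ant2:(0,1)->E->(0,2)
  grid max=6 at (0,2)
Step 4: ant0:(0,2)->E->(0,3) | ant1:(0,4)->S->(1,4) | ant2:(0,2)->E->(0,3)
  grid max=5 at (0,2)

(0,3) (1,4) (0,3)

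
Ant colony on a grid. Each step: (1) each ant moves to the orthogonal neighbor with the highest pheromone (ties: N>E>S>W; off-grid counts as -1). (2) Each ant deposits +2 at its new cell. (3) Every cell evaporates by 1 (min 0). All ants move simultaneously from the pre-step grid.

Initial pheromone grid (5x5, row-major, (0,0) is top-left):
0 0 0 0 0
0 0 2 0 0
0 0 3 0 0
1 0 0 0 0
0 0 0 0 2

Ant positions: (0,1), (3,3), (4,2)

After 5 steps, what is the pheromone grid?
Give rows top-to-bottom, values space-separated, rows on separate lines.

After step 1: ants at (0,2),(2,3),(3,2)
  0 0 1 0 0
  0 0 1 0 0
  0 0 2 1 0
  0 0 1 0 0
  0 0 0 0 1
After step 2: ants at (1,2),(2,2),(2,2)
  0 0 0 0 0
  0 0 2 0 0
  0 0 5 0 0
  0 0 0 0 0
  0 0 0 0 0
After step 3: ants at (2,2),(1,2),(1,2)
  0 0 0 0 0
  0 0 5 0 0
  0 0 6 0 0
  0 0 0 0 0
  0 0 0 0 0
After step 4: ants at (1,2),(2,2),(2,2)
  0 0 0 0 0
  0 0 6 0 0
  0 0 9 0 0
  0 0 0 0 0
  0 0 0 0 0
After step 5: ants at (2,2),(1,2),(1,2)
  0 0 0 0 0
  0 0 9 0 0
  0 0 10 0 0
  0 0 0 0 0
  0 0 0 0 0

0 0 0 0 0
0 0 9 0 0
0 0 10 0 0
0 0 0 0 0
0 0 0 0 0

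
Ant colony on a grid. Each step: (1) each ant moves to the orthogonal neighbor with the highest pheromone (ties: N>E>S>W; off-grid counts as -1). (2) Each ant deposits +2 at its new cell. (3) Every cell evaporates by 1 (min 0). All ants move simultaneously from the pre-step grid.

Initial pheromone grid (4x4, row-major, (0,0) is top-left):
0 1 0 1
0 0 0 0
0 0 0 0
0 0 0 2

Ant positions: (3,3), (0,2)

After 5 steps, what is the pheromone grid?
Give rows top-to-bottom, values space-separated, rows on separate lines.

After step 1: ants at (2,3),(0,3)
  0 0 0 2
  0 0 0 0
  0 0 0 1
  0 0 0 1
After step 2: ants at (3,3),(1,3)
  0 0 0 1
  0 0 0 1
  0 0 0 0
  0 0 0 2
After step 3: ants at (2,3),(0,3)
  0 0 0 2
  0 0 0 0
  0 0 0 1
  0 0 0 1
After step 4: ants at (3,3),(1,3)
  0 0 0 1
  0 0 0 1
  0 0 0 0
  0 0 0 2
After step 5: ants at (2,3),(0,3)
  0 0 0 2
  0 0 0 0
  0 0 0 1
  0 0 0 1

0 0 0 2
0 0 0 0
0 0 0 1
0 0 0 1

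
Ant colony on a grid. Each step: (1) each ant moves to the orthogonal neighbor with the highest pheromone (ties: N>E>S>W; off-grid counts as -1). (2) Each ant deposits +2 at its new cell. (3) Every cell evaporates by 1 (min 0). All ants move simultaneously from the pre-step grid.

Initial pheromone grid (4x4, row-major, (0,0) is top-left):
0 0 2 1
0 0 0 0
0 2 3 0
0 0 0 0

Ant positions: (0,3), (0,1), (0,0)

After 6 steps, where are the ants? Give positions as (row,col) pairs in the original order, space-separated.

Step 1: ant0:(0,3)->W->(0,2) | ant1:(0,1)->E->(0,2) | ant2:(0,0)->E->(0,1)
  grid max=5 at (0,2)
Step 2: ant0:(0,2)->W->(0,1) | ant1:(0,2)->W->(0,1) | ant2:(0,1)->E->(0,2)
  grid max=6 at (0,2)
Step 3: ant0:(0,1)->E->(0,2) | ant1:(0,1)->E->(0,2) | ant2:(0,2)->W->(0,1)
  grid max=9 at (0,2)
Step 4: ant0:(0,2)->W->(0,1) | ant1:(0,2)->W->(0,1) | ant2:(0,1)->E->(0,2)
  grid max=10 at (0,2)
Step 5: ant0:(0,1)->E->(0,2) | ant1:(0,1)->E->(0,2) | ant2:(0,2)->W->(0,1)
  grid max=13 at (0,2)
Step 6: ant0:(0,2)->W->(0,1) | ant1:(0,2)->W->(0,1) | ant2:(0,1)->E->(0,2)
  grid max=14 at (0,2)

(0,1) (0,1) (0,2)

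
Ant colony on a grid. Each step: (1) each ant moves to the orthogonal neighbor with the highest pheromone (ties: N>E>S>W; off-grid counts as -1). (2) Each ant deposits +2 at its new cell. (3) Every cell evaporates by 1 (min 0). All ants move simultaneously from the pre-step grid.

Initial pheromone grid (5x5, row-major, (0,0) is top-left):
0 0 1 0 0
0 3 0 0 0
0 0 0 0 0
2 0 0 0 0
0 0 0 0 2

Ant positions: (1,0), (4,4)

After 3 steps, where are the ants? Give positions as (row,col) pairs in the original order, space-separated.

Step 1: ant0:(1,0)->E->(1,1) | ant1:(4,4)->N->(3,4)
  grid max=4 at (1,1)
Step 2: ant0:(1,1)->N->(0,1) | ant1:(3,4)->S->(4,4)
  grid max=3 at (1,1)
Step 3: ant0:(0,1)->S->(1,1) | ant1:(4,4)->N->(3,4)
  grid max=4 at (1,1)

(1,1) (3,4)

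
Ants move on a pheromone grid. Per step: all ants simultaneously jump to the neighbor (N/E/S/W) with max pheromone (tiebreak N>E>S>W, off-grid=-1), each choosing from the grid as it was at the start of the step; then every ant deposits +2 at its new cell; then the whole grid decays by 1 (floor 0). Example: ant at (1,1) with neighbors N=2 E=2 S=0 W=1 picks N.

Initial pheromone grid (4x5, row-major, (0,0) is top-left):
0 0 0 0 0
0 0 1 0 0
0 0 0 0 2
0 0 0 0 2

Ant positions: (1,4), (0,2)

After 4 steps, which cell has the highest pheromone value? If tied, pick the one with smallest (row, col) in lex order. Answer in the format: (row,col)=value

Answer: (2,4)=2

Derivation:
Step 1: ant0:(1,4)->S->(2,4) | ant1:(0,2)->S->(1,2)
  grid max=3 at (2,4)
Step 2: ant0:(2,4)->S->(3,4) | ant1:(1,2)->N->(0,2)
  grid max=2 at (2,4)
Step 3: ant0:(3,4)->N->(2,4) | ant1:(0,2)->S->(1,2)
  grid max=3 at (2,4)
Step 4: ant0:(2,4)->S->(3,4) | ant1:(1,2)->N->(0,2)
  grid max=2 at (2,4)
Final grid:
  0 0 1 0 0
  0 0 1 0 0
  0 0 0 0 2
  0 0 0 0 2
Max pheromone 2 at (2,4)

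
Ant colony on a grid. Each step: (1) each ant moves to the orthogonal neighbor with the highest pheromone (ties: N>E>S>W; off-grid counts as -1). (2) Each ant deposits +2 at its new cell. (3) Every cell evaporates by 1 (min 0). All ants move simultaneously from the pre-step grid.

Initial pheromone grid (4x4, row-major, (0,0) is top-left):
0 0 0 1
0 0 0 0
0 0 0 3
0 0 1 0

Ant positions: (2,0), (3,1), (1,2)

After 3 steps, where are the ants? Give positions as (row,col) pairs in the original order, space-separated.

Step 1: ant0:(2,0)->N->(1,0) | ant1:(3,1)->E->(3,2) | ant2:(1,2)->N->(0,2)
  grid max=2 at (2,3)
Step 2: ant0:(1,0)->N->(0,0) | ant1:(3,2)->N->(2,2) | ant2:(0,2)->E->(0,3)
  grid max=1 at (0,0)
Step 3: ant0:(0,0)->E->(0,1) | ant1:(2,2)->E->(2,3) | ant2:(0,3)->S->(1,3)
  grid max=2 at (2,3)

(0,1) (2,3) (1,3)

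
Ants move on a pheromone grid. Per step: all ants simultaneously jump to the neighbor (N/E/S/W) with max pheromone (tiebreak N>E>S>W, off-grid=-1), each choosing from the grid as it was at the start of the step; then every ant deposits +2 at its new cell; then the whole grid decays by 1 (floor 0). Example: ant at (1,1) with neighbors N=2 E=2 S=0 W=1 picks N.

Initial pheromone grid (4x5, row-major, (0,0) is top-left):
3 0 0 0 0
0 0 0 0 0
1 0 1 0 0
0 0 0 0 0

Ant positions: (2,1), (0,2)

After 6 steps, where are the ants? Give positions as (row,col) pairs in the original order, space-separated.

Step 1: ant0:(2,1)->E->(2,2) | ant1:(0,2)->E->(0,3)
  grid max=2 at (0,0)
Step 2: ant0:(2,2)->N->(1,2) | ant1:(0,3)->E->(0,4)
  grid max=1 at (0,0)
Step 3: ant0:(1,2)->S->(2,2) | ant1:(0,4)->S->(1,4)
  grid max=2 at (2,2)
Step 4: ant0:(2,2)->N->(1,2) | ant1:(1,4)->N->(0,4)
  grid max=1 at (0,4)
Step 5: ant0:(1,2)->S->(2,2) | ant1:(0,4)->S->(1,4)
  grid max=2 at (2,2)
Step 6: ant0:(2,2)->N->(1,2) | ant1:(1,4)->N->(0,4)
  grid max=1 at (0,4)

(1,2) (0,4)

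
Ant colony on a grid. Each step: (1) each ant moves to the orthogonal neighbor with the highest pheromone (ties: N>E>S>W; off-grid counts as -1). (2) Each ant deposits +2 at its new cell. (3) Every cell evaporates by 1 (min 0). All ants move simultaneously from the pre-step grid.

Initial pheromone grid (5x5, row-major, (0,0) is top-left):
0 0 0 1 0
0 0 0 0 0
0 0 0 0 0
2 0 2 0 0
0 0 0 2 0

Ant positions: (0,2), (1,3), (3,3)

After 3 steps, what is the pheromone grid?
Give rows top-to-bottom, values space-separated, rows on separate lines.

After step 1: ants at (0,3),(0,3),(4,3)
  0 0 0 4 0
  0 0 0 0 0
  0 0 0 0 0
  1 0 1 0 0
  0 0 0 3 0
After step 2: ants at (0,4),(0,4),(3,3)
  0 0 0 3 3
  0 0 0 0 0
  0 0 0 0 0
  0 0 0 1 0
  0 0 0 2 0
After step 3: ants at (0,3),(0,3),(4,3)
  0 0 0 6 2
  0 0 0 0 0
  0 0 0 0 0
  0 0 0 0 0
  0 0 0 3 0

0 0 0 6 2
0 0 0 0 0
0 0 0 0 0
0 0 0 0 0
0 0 0 3 0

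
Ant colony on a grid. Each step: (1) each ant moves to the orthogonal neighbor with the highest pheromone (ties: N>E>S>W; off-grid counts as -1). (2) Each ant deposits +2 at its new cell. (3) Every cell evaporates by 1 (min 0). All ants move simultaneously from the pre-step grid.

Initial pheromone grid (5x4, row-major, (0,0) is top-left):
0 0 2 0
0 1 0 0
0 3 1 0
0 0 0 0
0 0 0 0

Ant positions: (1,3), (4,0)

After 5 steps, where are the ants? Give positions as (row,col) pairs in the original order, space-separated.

Step 1: ant0:(1,3)->N->(0,3) | ant1:(4,0)->N->(3,0)
  grid max=2 at (2,1)
Step 2: ant0:(0,3)->W->(0,2) | ant1:(3,0)->N->(2,0)
  grid max=2 at (0,2)
Step 3: ant0:(0,2)->E->(0,3) | ant1:(2,0)->E->(2,1)
  grid max=2 at (2,1)
Step 4: ant0:(0,3)->W->(0,2) | ant1:(2,1)->N->(1,1)
  grid max=2 at (0,2)
Step 5: ant0:(0,2)->E->(0,3) | ant1:(1,1)->S->(2,1)
  grid max=2 at (2,1)

(0,3) (2,1)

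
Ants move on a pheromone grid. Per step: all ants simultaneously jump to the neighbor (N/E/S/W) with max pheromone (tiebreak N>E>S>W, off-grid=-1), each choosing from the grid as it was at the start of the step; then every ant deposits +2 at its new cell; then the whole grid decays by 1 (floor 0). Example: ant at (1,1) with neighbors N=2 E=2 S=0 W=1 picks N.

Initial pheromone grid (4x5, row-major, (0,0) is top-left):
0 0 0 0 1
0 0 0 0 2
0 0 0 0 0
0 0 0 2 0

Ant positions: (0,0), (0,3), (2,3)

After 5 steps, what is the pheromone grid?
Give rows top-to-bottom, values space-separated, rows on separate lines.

After step 1: ants at (0,1),(0,4),(3,3)
  0 1 0 0 2
  0 0 0 0 1
  0 0 0 0 0
  0 0 0 3 0
After step 2: ants at (0,2),(1,4),(2,3)
  0 0 1 0 1
  0 0 0 0 2
  0 0 0 1 0
  0 0 0 2 0
After step 3: ants at (0,3),(0,4),(3,3)
  0 0 0 1 2
  0 0 0 0 1
  0 0 0 0 0
  0 0 0 3 0
After step 4: ants at (0,4),(1,4),(2,3)
  0 0 0 0 3
  0 0 0 0 2
  0 0 0 1 0
  0 0 0 2 0
After step 5: ants at (1,4),(0,4),(3,3)
  0 0 0 0 4
  0 0 0 0 3
  0 0 0 0 0
  0 0 0 3 0

0 0 0 0 4
0 0 0 0 3
0 0 0 0 0
0 0 0 3 0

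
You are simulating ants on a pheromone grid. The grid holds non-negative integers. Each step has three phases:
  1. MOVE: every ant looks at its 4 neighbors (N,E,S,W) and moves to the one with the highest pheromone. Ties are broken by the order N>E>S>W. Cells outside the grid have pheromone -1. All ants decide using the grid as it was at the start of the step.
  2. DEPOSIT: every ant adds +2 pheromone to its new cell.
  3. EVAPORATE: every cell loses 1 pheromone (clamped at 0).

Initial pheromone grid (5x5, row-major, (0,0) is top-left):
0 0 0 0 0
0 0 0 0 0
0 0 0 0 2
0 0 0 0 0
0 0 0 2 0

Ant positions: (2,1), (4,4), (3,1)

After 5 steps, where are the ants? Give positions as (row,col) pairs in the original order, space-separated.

Step 1: ant0:(2,1)->N->(1,1) | ant1:(4,4)->W->(4,3) | ant2:(3,1)->N->(2,1)
  grid max=3 at (4,3)
Step 2: ant0:(1,1)->S->(2,1) | ant1:(4,3)->N->(3,3) | ant2:(2,1)->N->(1,1)
  grid max=2 at (1,1)
Step 3: ant0:(2,1)->N->(1,1) | ant1:(3,3)->S->(4,3) | ant2:(1,1)->S->(2,1)
  grid max=3 at (1,1)
Step 4: ant0:(1,1)->S->(2,1) | ant1:(4,3)->N->(3,3) | ant2:(2,1)->N->(1,1)
  grid max=4 at (1,1)
Step 5: ant0:(2,1)->N->(1,1) | ant1:(3,3)->S->(4,3) | ant2:(1,1)->S->(2,1)
  grid max=5 at (1,1)

(1,1) (4,3) (2,1)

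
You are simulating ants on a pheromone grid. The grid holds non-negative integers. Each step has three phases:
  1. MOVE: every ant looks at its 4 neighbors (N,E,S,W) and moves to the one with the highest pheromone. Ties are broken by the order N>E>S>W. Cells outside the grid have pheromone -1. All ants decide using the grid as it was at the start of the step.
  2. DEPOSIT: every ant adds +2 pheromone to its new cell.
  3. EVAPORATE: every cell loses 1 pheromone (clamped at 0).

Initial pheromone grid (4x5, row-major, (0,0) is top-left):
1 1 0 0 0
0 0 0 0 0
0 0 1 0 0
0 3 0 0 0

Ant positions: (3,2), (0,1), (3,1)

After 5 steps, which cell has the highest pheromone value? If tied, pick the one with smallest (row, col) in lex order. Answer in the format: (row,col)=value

Answer: (3,1)=8

Derivation:
Step 1: ant0:(3,2)->W->(3,1) | ant1:(0,1)->W->(0,0) | ant2:(3,1)->N->(2,1)
  grid max=4 at (3,1)
Step 2: ant0:(3,1)->N->(2,1) | ant1:(0,0)->E->(0,1) | ant2:(2,1)->S->(3,1)
  grid max=5 at (3,1)
Step 3: ant0:(2,1)->S->(3,1) | ant1:(0,1)->W->(0,0) | ant2:(3,1)->N->(2,1)
  grid max=6 at (3,1)
Step 4: ant0:(3,1)->N->(2,1) | ant1:(0,0)->E->(0,1) | ant2:(2,1)->S->(3,1)
  grid max=7 at (3,1)
Step 5: ant0:(2,1)->S->(3,1) | ant1:(0,1)->W->(0,0) | ant2:(3,1)->N->(2,1)
  grid max=8 at (3,1)
Final grid:
  2 0 0 0 0
  0 0 0 0 0
  0 5 0 0 0
  0 8 0 0 0
Max pheromone 8 at (3,1)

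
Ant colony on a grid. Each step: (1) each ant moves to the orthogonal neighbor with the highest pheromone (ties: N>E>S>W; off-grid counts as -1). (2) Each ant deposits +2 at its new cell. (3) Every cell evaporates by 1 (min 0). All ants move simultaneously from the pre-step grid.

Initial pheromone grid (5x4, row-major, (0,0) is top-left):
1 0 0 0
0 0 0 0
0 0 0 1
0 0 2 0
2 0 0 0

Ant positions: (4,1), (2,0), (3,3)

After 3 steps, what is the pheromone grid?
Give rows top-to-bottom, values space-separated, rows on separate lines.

After step 1: ants at (4,0),(1,0),(3,2)
  0 0 0 0
  1 0 0 0
  0 0 0 0
  0 0 3 0
  3 0 0 0
After step 2: ants at (3,0),(0,0),(2,2)
  1 0 0 0
  0 0 0 0
  0 0 1 0
  1 0 2 0
  2 0 0 0
After step 3: ants at (4,0),(0,1),(3,2)
  0 1 0 0
  0 0 0 0
  0 0 0 0
  0 0 3 0
  3 0 0 0

0 1 0 0
0 0 0 0
0 0 0 0
0 0 3 0
3 0 0 0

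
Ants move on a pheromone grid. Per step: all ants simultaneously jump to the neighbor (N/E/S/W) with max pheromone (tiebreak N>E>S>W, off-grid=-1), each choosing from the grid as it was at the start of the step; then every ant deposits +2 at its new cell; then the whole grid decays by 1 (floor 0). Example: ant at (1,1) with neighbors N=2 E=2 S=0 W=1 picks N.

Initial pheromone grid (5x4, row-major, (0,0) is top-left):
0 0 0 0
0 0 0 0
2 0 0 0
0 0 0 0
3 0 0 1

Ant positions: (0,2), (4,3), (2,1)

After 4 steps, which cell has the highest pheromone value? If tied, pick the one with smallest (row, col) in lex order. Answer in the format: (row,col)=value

Answer: (1,3)=3

Derivation:
Step 1: ant0:(0,2)->E->(0,3) | ant1:(4,3)->N->(3,3) | ant2:(2,1)->W->(2,0)
  grid max=3 at (2,0)
Step 2: ant0:(0,3)->S->(1,3) | ant1:(3,3)->N->(2,3) | ant2:(2,0)->N->(1,0)
  grid max=2 at (2,0)
Step 3: ant0:(1,3)->S->(2,3) | ant1:(2,3)->N->(1,3) | ant2:(1,0)->S->(2,0)
  grid max=3 at (2,0)
Step 4: ant0:(2,3)->N->(1,3) | ant1:(1,3)->S->(2,3) | ant2:(2,0)->N->(1,0)
  grid max=3 at (1,3)
Final grid:
  0 0 0 0
  1 0 0 3
  2 0 0 3
  0 0 0 0
  0 0 0 0
Max pheromone 3 at (1,3)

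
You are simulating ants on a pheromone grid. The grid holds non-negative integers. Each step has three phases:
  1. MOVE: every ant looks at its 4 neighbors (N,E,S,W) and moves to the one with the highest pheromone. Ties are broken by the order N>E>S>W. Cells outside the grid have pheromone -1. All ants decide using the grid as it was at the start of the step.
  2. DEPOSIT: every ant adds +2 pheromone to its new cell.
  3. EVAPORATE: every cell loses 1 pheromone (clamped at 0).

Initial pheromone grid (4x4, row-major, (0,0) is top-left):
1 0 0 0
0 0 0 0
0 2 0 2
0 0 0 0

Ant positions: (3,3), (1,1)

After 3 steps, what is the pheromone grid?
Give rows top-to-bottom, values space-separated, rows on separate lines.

After step 1: ants at (2,3),(2,1)
  0 0 0 0
  0 0 0 0
  0 3 0 3
  0 0 0 0
After step 2: ants at (1,3),(1,1)
  0 0 0 0
  0 1 0 1
  0 2 0 2
  0 0 0 0
After step 3: ants at (2,3),(2,1)
  0 0 0 0
  0 0 0 0
  0 3 0 3
  0 0 0 0

0 0 0 0
0 0 0 0
0 3 0 3
0 0 0 0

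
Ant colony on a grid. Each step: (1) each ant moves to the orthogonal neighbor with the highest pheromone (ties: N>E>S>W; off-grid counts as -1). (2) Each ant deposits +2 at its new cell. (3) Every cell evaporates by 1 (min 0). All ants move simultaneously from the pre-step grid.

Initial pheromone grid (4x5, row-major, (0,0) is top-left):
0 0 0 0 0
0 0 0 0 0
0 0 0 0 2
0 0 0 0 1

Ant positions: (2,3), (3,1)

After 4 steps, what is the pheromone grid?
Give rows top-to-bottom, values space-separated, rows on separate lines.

After step 1: ants at (2,4),(2,1)
  0 0 0 0 0
  0 0 0 0 0
  0 1 0 0 3
  0 0 0 0 0
After step 2: ants at (1,4),(1,1)
  0 0 0 0 0
  0 1 0 0 1
  0 0 0 0 2
  0 0 0 0 0
After step 3: ants at (2,4),(0,1)
  0 1 0 0 0
  0 0 0 0 0
  0 0 0 0 3
  0 0 0 0 0
After step 4: ants at (1,4),(0,2)
  0 0 1 0 0
  0 0 0 0 1
  0 0 0 0 2
  0 0 0 0 0

0 0 1 0 0
0 0 0 0 1
0 0 0 0 2
0 0 0 0 0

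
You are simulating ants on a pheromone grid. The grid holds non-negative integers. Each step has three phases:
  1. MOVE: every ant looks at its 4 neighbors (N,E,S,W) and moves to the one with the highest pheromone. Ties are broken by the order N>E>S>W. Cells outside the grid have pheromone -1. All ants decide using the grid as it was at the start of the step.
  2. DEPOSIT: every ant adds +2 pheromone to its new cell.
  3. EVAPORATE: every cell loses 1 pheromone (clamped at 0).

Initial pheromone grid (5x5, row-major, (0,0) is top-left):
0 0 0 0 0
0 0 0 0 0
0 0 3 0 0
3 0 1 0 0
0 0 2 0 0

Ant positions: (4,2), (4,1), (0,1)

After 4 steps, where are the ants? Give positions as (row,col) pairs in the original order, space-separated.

Step 1: ant0:(4,2)->N->(3,2) | ant1:(4,1)->E->(4,2) | ant2:(0,1)->E->(0,2)
  grid max=3 at (4,2)
Step 2: ant0:(3,2)->S->(4,2) | ant1:(4,2)->N->(3,2) | ant2:(0,2)->E->(0,3)
  grid max=4 at (4,2)
Step 3: ant0:(4,2)->N->(3,2) | ant1:(3,2)->S->(4,2) | ant2:(0,3)->E->(0,4)
  grid max=5 at (4,2)
Step 4: ant0:(3,2)->S->(4,2) | ant1:(4,2)->N->(3,2) | ant2:(0,4)->S->(1,4)
  grid max=6 at (4,2)

(4,2) (3,2) (1,4)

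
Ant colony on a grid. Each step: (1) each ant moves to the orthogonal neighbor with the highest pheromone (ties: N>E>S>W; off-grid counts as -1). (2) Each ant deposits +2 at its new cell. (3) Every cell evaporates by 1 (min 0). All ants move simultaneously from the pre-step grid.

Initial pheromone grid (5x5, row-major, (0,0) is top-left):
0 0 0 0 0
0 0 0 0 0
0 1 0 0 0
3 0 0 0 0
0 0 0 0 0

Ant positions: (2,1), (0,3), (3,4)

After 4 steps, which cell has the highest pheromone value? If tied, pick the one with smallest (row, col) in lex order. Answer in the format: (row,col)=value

Answer: (1,4)=5

Derivation:
Step 1: ant0:(2,1)->N->(1,1) | ant1:(0,3)->E->(0,4) | ant2:(3,4)->N->(2,4)
  grid max=2 at (3,0)
Step 2: ant0:(1,1)->N->(0,1) | ant1:(0,4)->S->(1,4) | ant2:(2,4)->N->(1,4)
  grid max=3 at (1,4)
Step 3: ant0:(0,1)->E->(0,2) | ant1:(1,4)->N->(0,4) | ant2:(1,4)->N->(0,4)
  grid max=3 at (0,4)
Step 4: ant0:(0,2)->E->(0,3) | ant1:(0,4)->S->(1,4) | ant2:(0,4)->S->(1,4)
  grid max=5 at (1,4)
Final grid:
  0 0 0 1 2
  0 0 0 0 5
  0 0 0 0 0
  0 0 0 0 0
  0 0 0 0 0
Max pheromone 5 at (1,4)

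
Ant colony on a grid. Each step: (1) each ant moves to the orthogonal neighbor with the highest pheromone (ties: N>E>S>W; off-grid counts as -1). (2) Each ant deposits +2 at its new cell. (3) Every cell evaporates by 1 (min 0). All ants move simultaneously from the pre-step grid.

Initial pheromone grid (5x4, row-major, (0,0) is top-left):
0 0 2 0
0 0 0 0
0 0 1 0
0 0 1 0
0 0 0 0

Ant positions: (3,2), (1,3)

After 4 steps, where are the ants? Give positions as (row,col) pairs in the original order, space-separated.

Step 1: ant0:(3,2)->N->(2,2) | ant1:(1,3)->N->(0,3)
  grid max=2 at (2,2)
Step 2: ant0:(2,2)->N->(1,2) | ant1:(0,3)->W->(0,2)
  grid max=2 at (0,2)
Step 3: ant0:(1,2)->N->(0,2) | ant1:(0,2)->S->(1,2)
  grid max=3 at (0,2)
Step 4: ant0:(0,2)->S->(1,2) | ant1:(1,2)->N->(0,2)
  grid max=4 at (0,2)

(1,2) (0,2)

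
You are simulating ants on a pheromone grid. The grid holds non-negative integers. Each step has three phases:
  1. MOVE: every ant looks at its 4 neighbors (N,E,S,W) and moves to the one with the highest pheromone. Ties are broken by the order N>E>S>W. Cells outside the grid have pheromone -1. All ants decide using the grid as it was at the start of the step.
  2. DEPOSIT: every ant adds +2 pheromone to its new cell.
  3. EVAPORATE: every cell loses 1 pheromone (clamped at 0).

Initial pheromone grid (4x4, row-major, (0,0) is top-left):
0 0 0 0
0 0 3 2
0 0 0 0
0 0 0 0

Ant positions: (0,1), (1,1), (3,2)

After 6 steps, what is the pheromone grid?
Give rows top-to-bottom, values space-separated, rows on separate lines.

After step 1: ants at (0,2),(1,2),(2,2)
  0 0 1 0
  0 0 4 1
  0 0 1 0
  0 0 0 0
After step 2: ants at (1,2),(0,2),(1,2)
  0 0 2 0
  0 0 7 0
  0 0 0 0
  0 0 0 0
After step 3: ants at (0,2),(1,2),(0,2)
  0 0 5 0
  0 0 8 0
  0 0 0 0
  0 0 0 0
After step 4: ants at (1,2),(0,2),(1,2)
  0 0 6 0
  0 0 11 0
  0 0 0 0
  0 0 0 0
After step 5: ants at (0,2),(1,2),(0,2)
  0 0 9 0
  0 0 12 0
  0 0 0 0
  0 0 0 0
After step 6: ants at (1,2),(0,2),(1,2)
  0 0 10 0
  0 0 15 0
  0 0 0 0
  0 0 0 0

0 0 10 0
0 0 15 0
0 0 0 0
0 0 0 0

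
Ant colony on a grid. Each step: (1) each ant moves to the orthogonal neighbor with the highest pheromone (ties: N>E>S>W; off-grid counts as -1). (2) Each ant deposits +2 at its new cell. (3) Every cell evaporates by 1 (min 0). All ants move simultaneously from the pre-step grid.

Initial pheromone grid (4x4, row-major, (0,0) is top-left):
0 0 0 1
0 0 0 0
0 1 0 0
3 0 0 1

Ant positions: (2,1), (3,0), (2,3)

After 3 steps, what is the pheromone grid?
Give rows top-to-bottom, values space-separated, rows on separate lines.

After step 1: ants at (1,1),(2,0),(3,3)
  0 0 0 0
  0 1 0 0
  1 0 0 0
  2 0 0 2
After step 2: ants at (0,1),(3,0),(2,3)
  0 1 0 0
  0 0 0 0
  0 0 0 1
  3 0 0 1
After step 3: ants at (0,2),(2,0),(3,3)
  0 0 1 0
  0 0 0 0
  1 0 0 0
  2 0 0 2

0 0 1 0
0 0 0 0
1 0 0 0
2 0 0 2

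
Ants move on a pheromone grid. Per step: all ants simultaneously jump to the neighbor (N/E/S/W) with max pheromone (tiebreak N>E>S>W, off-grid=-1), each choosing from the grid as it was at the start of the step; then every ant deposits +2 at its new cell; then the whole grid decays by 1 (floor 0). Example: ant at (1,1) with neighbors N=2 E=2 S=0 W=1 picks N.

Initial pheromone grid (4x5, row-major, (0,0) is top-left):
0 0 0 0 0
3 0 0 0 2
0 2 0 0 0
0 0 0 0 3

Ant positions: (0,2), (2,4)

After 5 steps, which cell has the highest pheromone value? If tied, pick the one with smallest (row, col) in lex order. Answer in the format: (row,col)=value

Answer: (3,4)=4

Derivation:
Step 1: ant0:(0,2)->E->(0,3) | ant1:(2,4)->S->(3,4)
  grid max=4 at (3,4)
Step 2: ant0:(0,3)->E->(0,4) | ant1:(3,4)->N->(2,4)
  grid max=3 at (3,4)
Step 3: ant0:(0,4)->S->(1,4) | ant1:(2,4)->S->(3,4)
  grid max=4 at (3,4)
Step 4: ant0:(1,4)->N->(0,4) | ant1:(3,4)->N->(2,4)
  grid max=3 at (3,4)
Step 5: ant0:(0,4)->S->(1,4) | ant1:(2,4)->S->(3,4)
  grid max=4 at (3,4)
Final grid:
  0 0 0 0 0
  0 0 0 0 1
  0 0 0 0 0
  0 0 0 0 4
Max pheromone 4 at (3,4)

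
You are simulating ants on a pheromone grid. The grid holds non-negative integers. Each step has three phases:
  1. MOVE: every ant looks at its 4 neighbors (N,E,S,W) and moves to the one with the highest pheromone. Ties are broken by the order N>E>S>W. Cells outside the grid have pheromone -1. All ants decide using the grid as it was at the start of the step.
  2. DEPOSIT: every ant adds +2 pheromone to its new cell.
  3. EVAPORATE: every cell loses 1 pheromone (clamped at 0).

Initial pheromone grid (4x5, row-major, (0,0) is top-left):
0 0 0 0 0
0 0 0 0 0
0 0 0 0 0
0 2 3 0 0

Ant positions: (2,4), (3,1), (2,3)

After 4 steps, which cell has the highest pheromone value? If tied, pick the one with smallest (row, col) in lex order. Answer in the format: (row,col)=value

Step 1: ant0:(2,4)->N->(1,4) | ant1:(3,1)->E->(3,2) | ant2:(2,3)->N->(1,3)
  grid max=4 at (3,2)
Step 2: ant0:(1,4)->W->(1,3) | ant1:(3,2)->W->(3,1) | ant2:(1,3)->E->(1,4)
  grid max=3 at (3,2)
Step 3: ant0:(1,3)->E->(1,4) | ant1:(3,1)->E->(3,2) | ant2:(1,4)->W->(1,3)
  grid max=4 at (3,2)
Step 4: ant0:(1,4)->W->(1,3) | ant1:(3,2)->W->(3,1) | ant2:(1,3)->E->(1,4)
  grid max=4 at (1,3)
Final grid:
  0 0 0 0 0
  0 0 0 4 4
  0 0 0 0 0
  0 2 3 0 0
Max pheromone 4 at (1,3)

Answer: (1,3)=4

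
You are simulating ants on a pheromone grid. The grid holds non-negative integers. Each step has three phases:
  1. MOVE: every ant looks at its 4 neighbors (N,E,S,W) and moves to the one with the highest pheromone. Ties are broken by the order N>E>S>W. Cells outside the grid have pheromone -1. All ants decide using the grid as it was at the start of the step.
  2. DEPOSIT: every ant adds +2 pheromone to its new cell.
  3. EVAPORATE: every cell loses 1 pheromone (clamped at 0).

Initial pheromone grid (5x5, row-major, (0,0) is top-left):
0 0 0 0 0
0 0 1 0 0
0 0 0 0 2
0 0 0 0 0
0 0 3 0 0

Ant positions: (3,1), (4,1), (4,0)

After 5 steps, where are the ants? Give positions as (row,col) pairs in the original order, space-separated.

Step 1: ant0:(3,1)->N->(2,1) | ant1:(4,1)->E->(4,2) | ant2:(4,0)->N->(3,0)
  grid max=4 at (4,2)
Step 2: ant0:(2,1)->N->(1,1) | ant1:(4,2)->N->(3,2) | ant2:(3,0)->N->(2,0)
  grid max=3 at (4,2)
Step 3: ant0:(1,1)->N->(0,1) | ant1:(3,2)->S->(4,2) | ant2:(2,0)->N->(1,0)
  grid max=4 at (4,2)
Step 4: ant0:(0,1)->E->(0,2) | ant1:(4,2)->N->(3,2) | ant2:(1,0)->N->(0,0)
  grid max=3 at (4,2)
Step 5: ant0:(0,2)->E->(0,3) | ant1:(3,2)->S->(4,2) | ant2:(0,0)->E->(0,1)
  grid max=4 at (4,2)

(0,3) (4,2) (0,1)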